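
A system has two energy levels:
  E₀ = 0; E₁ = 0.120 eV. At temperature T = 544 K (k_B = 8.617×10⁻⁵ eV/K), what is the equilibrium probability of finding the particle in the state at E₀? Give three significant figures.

0.928

k_BT = 8.617×10⁻⁵ × 544 K = 0.046876 eV.
Eᵢ/kT = 0, 2.5599.
Z = Σ e^(−Eᵢ/kT) = e^(−0) + e^(−2.5599) = 1.0000 + 0.077312 = 1.0773.
P₀ = e^(−E₀/kT) / Z = 1.0000/1.0773 = 0.928.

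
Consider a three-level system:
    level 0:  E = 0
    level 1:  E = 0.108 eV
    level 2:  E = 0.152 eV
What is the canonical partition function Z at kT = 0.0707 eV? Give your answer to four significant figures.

Eᵢ/kT = 0, 1.52758, 2.14993.
Z = Σ e^(−Eᵢ/kT) = e^(−0) + e^(−1.52758) + e^(−2.14993) = 1.00000 + 0.217060 + 0.116492 = 1.33355.

Z = 1.334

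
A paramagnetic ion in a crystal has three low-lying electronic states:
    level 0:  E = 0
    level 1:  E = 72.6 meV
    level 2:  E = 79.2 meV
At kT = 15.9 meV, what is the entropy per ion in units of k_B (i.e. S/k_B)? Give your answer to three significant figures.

Eᵢ/kT = 0, 4.5660, 4.9811.
Z = Σ e^(−Eᵢ/kT) = e^(−0) + e^(−4.5660) + e^(−4.9811) = 1.0000 + 0.010399 + 0.0068665 = 1.0173.
⟨E⟩ = Σ EᵢPᵢ = 1.2767 meV.
S/k_B = ln Z + ⟨E⟩/kT = ln(1.0173) + 1.2767/15.9 = 0.017152 + 0.080296 = 0.0974.

0.0974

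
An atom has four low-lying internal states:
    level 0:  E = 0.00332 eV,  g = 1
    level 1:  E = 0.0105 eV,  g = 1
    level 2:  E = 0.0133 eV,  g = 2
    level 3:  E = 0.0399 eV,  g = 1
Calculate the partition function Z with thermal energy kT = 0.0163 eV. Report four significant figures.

Z = 2.312

Eᵢ/kT = 0.203681, 0.644172, 0.815951, 2.44785.
Z = Σ gᵢe^(−Eᵢ/kT) = 1·e^(−0.203681) + 1·e^(−0.644172) + 2·e^(−0.815951) + 1·e^(−2.44785) = 0.815723 + 0.525097 + 0.884437 + 0.0864793 = 2.31174.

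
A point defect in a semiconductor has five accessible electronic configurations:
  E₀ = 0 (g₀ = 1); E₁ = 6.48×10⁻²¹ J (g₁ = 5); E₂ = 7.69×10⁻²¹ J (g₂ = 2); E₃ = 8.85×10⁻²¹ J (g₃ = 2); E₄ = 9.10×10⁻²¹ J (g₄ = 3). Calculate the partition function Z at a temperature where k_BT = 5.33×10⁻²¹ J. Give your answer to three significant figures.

Z = 3.88

Eᵢ/kT = 0, 1.2158, 1.4428, 1.6604, 1.7073.
Z = Σ gᵢe^(−Eᵢ/kT) = 1·e^(−0) + 5·e^(−1.2158) + 2·e^(−1.4428) + 2·e^(−1.6604) + 3·e^(−1.7073) = 1.0000 + 1.4824 + 0.47253 + 0.38013 + 0.54406 = 3.8791.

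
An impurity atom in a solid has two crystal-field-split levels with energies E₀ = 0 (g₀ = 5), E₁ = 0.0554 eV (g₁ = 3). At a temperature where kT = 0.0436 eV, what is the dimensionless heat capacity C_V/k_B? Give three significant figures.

Eᵢ/kT = 0, 1.2706.
Z = Σ gᵢe^(−Eᵢ/kT) = 5·e^(−0) + 3·e^(−1.2706) = 5.0000 + 0.84199 = 5.8420.
⟨E⟩ = 0.0079846 eV, ⟨E²⟩ = 0.00044235 eV².
C_V/k_B = (⟨E²⟩ − ⟨E⟩²)/(kT)² = (0.00044235 − 0.000063754)/0.0019010 = 0.199.

0.199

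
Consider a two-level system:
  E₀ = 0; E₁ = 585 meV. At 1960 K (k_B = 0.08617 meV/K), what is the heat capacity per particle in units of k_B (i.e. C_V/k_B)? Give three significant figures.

0.353

k_BT = 0.08617 × 1960 K = 168.89 meV.
Eᵢ/kT = 0, 3.4638.
Z = Σ e^(−Eᵢ/kT) = e^(−0) + e^(−3.4638) = 1.0000 + 0.031311 = 1.0313.
⟨E⟩ = 17.761 meV, ⟨E²⟩ = 10390 meV².
C_V/k_B = (⟨E²⟩ − ⟨E⟩²)/(kT)² = (10390 − 315.45)/28524 = 0.353.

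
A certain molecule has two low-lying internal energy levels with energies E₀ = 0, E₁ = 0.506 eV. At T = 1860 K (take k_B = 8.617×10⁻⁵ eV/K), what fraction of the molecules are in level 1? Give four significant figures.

0.04081

k_BT = 8.617×10⁻⁵ × 1860 K = 0.160276 eV.
Eᵢ/kT = 0, 3.15705.
Z = Σ e^(−Eᵢ/kT) = e^(−0) + e^(−3.15705) = 1.00000 + 0.0425511 = 1.04255.
P₁ = e^(−E₁/kT) / Z = 0.0425511/1.04255 = 0.04081.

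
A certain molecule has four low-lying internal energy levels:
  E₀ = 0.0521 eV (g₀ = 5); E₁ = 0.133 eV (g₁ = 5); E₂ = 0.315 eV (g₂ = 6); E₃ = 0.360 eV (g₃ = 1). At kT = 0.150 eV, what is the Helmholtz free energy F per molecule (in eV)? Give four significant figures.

Eᵢ/kT = 0.347333, 0.886667, 2.10000, 2.40000.
Z = Σ gᵢe^(−Eᵢ/kT) = 5·e^(−0.347333) + 5·e^(−0.886667) + 6·e^(−2.10000) + 1·e^(−2.40000) = 3.53285 + 2.06013 + 0.734739 + 0.0907180 = 6.41844.
F = −kT ln Z = −0.150 × ln(6.41844) = −0.150 × 1.85918 = -0.2789 eV.

-0.2789 eV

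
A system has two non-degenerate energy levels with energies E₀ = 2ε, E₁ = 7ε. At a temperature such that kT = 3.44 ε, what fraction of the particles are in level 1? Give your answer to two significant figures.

0.19

Eᵢ/kT = 0.5814, 2.035.
Z = Σ e^(−Eᵢ/kT) = e^(−0.5814) + e^(−2.035) = 0.5591 + 0.1307 = 0.6898.
P₁ = e^(−E₁/kT) / Z = 0.1307/0.6898 = 0.19.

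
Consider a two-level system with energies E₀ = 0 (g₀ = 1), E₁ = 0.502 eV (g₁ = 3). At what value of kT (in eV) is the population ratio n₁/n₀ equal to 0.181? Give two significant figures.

n₁/n₀ = (g₁/g₀) exp[−(E₁−E₀)/kT] = 0.181.
⇒ (E₁−E₀)/kT = ln((3/1)/0.181) = ln(16.57) = 2.808.
kT = 0.502 eV / 2.808 = 0.18 eV.

0.18 eV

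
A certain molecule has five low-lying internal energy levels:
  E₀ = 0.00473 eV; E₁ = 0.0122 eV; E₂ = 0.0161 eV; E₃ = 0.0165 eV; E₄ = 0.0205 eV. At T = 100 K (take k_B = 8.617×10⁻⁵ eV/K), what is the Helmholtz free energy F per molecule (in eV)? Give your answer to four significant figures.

-0.001676 eV

k_BT = 8.617×10⁻⁵ × 100 K = 0.00861700 eV.
Eᵢ/kT = 0.548915, 1.41581, 1.86840, 1.91482, 2.37902.
Z = Σ e^(−Eᵢ/kT) = e^(−0.548915) + e^(−1.41581) + e^(−1.86840) + e^(−1.91482) + e^(−2.37902) = 0.577576 + 0.242729 + 0.154370 + 0.147368 + 0.0926413 = 1.21468.
F = −kT ln Z = −0.00861700 × ln(1.21468) = −0.00861700 × 0.194481 = -0.001676 eV.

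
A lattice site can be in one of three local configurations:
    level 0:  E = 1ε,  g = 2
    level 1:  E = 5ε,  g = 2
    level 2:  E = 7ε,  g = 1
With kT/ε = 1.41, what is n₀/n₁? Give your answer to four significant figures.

n₀/n₁ = (g₀/g₁) exp[−(E₀−E₁)/kT] = (2/2) × exp(−(-4ε)/(1.41ε)) = (2/2) × exp(2.83688) = 17.06.

17.06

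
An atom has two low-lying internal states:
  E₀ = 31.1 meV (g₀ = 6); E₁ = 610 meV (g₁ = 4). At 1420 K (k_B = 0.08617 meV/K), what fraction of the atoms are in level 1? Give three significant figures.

0.00584

k_BT = 0.08617 × 1420 K = 122.36 meV.
Eᵢ/kT = 0.25417, 4.9853.
Z = Σ gᵢe^(−Eᵢ/kT) = 6·e^(−0.25417) + 4·e^(−4.9853) = 4.6534 + 0.027351 = 4.6808.
P₁ = g₁ e^(−E₁/kT) / Z = 0.027351/4.6808 = 0.00584.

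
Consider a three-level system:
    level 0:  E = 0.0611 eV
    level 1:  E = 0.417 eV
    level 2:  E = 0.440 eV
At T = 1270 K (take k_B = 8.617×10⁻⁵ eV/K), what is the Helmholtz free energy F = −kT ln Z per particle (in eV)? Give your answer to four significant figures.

0.05369 eV

k_BT = 8.617×10⁻⁵ × 1270 K = 0.109436 eV.
Eᵢ/kT = 0.558317, 3.81045, 4.02061.
Z = Σ e^(−Eᵢ/kT) = e^(−0.558317) + e^(−3.81045) + e^(−4.02061) = 0.572171 + 0.0221382 + 0.0179420 = 0.612251.
F = −kT ln Z = −0.109436 × ln(0.612251) = −0.109436 × -0.490613 = 0.05369 eV.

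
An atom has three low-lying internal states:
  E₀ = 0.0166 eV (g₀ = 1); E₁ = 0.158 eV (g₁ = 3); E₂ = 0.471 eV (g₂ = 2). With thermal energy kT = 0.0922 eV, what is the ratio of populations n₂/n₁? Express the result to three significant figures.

n₂/n₁ = (g₂/g₁) exp[−(E₂−E₁)/kT] = (2/3) × exp(−(0.313 eV)/(0.0922 eV)) = (2/3) × exp(-3.3948) = 0.0224.

0.0224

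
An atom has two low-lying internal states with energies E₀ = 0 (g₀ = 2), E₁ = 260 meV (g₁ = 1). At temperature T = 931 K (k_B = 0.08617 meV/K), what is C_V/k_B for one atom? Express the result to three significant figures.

k_BT = 0.08617 × 931 K = 80.224 meV.
Eᵢ/kT = 0, 3.2409.
Z = Σ gᵢe^(−Eᵢ/kT) = 2·e^(−0) + 1·e^(−3.2409) = 2.0000 + 0.039129 = 2.0391.
⟨E⟩ = 4.9892 meV, ⟨E²⟩ = 1297.2 meV².
C_V/k_B = (⟨E²⟩ − ⟨E⟩²)/(kT)² = (1297.2 − 24.892)/6435.9 = 0.198.

0.198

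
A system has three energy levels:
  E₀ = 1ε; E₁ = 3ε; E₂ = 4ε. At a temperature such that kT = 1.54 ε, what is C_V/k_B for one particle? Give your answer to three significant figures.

0.508

Eᵢ/kT = 0.64935, 1.9481, 2.5974.
Z = Σ e^(−Eᵢ/kT) = e^(−0.64935) + e^(−1.9481) + e^(−2.5974) = 0.52239 + 0.14254 + 0.074467 = 0.73940.
⟨E⟩ = 1.6877 ε, ⟨E²⟩ = 4.0529 ε².
C_V/k_B = (⟨E²⟩ − ⟨E⟩²)/(kT)² = (4.0529 − 2.8483)/2.3716 = 0.508.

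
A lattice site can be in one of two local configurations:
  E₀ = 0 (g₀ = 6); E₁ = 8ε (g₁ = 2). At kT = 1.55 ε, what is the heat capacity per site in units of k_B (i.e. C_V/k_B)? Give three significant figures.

0.0507

Eᵢ/kT = 0, 5.1613.
Z = Σ gᵢe^(−Eᵢ/kT) = 6·e^(−0) + 2·e^(−5.1613) = 6.0000 + 0.011468 = 6.0115.
⟨E⟩ = 0.015261 ε, ⟨E²⟩ = 0.12209 ε².
C_V/k_B = (⟨E²⟩ − ⟨E⟩²)/(kT)² = (0.12209 − 0.00023290)/2.4025 = 0.0507.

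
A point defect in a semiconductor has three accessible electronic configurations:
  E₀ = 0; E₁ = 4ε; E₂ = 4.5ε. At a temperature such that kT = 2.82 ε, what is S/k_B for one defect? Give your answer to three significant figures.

Eᵢ/kT = 0, 1.4184, 1.5957.
Z = Σ e^(−Eᵢ/kT) = e^(−0) + e^(−1.4184) + e^(−1.5957) = 1.0000 + 0.24210 + 0.20277 = 1.4449.
⟨E⟩ = Σ EᵢPᵢ = 1.3017 ε.
S/k_B = ln Z + ⟨E⟩/kT = ln(1.4449) + 1.3017/2.82 = 0.36804 + 0.46160 = 0.830.

0.830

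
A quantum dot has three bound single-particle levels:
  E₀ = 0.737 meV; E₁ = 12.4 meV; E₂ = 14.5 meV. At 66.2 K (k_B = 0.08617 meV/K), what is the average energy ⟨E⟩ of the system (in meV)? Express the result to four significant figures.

k_BT = 0.08617 × 66.2 K = 5.70445 meV.
Eᵢ/kT = 0.129197, 2.17374, 2.54188.
Z = Σ e^(−Eᵢ/kT) = e^(−0.129197) + e^(−2.17374) + e^(−2.54188) = 0.878801 + 0.113751 + 0.0787183 = 1.07127.
⟨E⟩ = Σ Eᵢ e^(−Eᵢ/kT) / Z = (0.737·0.878801 + 12.4·0.113751 + 14.5·0.0787183) / 1.07127 = 2.987 meV.

2.987 meV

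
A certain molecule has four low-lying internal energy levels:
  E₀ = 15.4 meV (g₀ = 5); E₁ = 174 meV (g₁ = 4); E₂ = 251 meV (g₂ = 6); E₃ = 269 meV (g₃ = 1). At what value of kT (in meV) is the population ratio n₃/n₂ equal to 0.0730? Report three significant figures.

21.8 meV

n₃/n₂ = (g₃/g₂) exp[−(E₃−E₂)/kT] = 0.0730.
⇒ (E₃−E₂)/kT = ln((1/6)/0.0730) = ln(2.2831) = 0.82553.
kT = 18 meV / 0.82553 = 21.8 meV.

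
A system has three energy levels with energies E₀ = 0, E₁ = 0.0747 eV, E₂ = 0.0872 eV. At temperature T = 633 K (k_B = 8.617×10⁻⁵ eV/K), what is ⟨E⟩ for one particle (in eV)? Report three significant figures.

0.0251 eV

k_BT = 8.617×10⁻⁵ × 633 K = 0.054546 eV.
Eᵢ/kT = 0, 1.3695, 1.5987.
Z = Σ e^(−Eᵢ/kT) = e^(−0) + e^(−1.3695) + e^(−1.5987) = 1.0000 + 0.25423 + 0.20216 = 1.4564.
⟨E⟩ = Σ Eᵢ e^(−Eᵢ/kT) / Z = (0·1.0000 + 0.0747·0.25423 + 0.0872·0.20216) / 1.4564 = 0.0251 eV.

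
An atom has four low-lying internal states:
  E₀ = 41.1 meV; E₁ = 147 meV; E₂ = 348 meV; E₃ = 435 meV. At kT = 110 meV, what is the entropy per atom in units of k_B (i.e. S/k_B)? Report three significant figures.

Eᵢ/kT = 0.37364, 1.3364, 3.1636, 3.9545.
Z = Σ e^(−Eᵢ/kT) = e^(−0.37364) + e^(−1.3364) + e^(−3.1636) + e^(−3.9545) = 0.68822 + 0.26279 + 0.042273 + 0.019168 = 1.0125.
⟨E⟩ = Σ EᵢPᵢ = 88.854 meV.
S/k_B = ln Z + ⟨E⟩/kT = ln(1.0125) + 88.854/110 = 0.012423 + 0.80776 = 0.820.

0.820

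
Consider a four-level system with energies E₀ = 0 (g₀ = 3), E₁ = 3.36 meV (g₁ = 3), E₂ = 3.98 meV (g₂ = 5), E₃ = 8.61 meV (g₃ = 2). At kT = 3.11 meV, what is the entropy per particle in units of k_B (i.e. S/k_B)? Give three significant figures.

2.29

Eᵢ/kT = 0, 1.0804, 1.2797, 2.7685.
Z = Σ gᵢe^(−Eᵢ/kT) = 3·e^(−0) + 3·e^(−1.0804) + 5·e^(−1.2797) + 2·e^(−2.7685) = 3.0000 + 1.0184 + 1.3906 + 0.12551 = 5.5345.
⟨E⟩ = Σ EᵢPᵢ = 1.8135 meV.
S/k_B = ln Z + ⟨E⟩/kT = ln(5.5345) + 1.8135/3.11 = 1.7110 + 0.58312 = 2.29.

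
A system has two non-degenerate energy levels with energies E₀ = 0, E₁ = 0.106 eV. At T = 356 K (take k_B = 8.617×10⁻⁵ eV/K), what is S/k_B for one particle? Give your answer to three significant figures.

0.137

k_BT = 8.617×10⁻⁵ × 356 K = 0.030677 eV.
Eᵢ/kT = 0, 3.4554.
Z = Σ e^(−Eᵢ/kT) = e^(−0) + e^(−3.4554) = 1.0000 + 0.031575 = 1.0316.
⟨E⟩ = Σ EᵢPᵢ = 0.0032444 eV.
S/k_B = ln Z + ⟨E⟩/kT = ln(1.0316) + 0.0032444/0.030677 = 0.031111 + 0.10576 = 0.137.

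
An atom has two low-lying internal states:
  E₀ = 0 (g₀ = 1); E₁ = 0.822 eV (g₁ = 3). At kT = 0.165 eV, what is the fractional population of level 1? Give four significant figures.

Eᵢ/kT = 0, 4.98182.
Z = Σ gᵢe^(−Eᵢ/kT) = 1·e^(−0) + 3·e^(−4.98182) = 1.00000 + 0.0205847 = 1.02058.
P₁ = g₁ e^(−E₁/kT) / Z = 0.0205847/1.02058 = 0.02017.

0.02017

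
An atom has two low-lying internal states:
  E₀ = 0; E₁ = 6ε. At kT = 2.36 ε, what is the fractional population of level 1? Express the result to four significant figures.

0.07294

Eᵢ/kT = 0, 2.54237.
Z = Σ e^(−Eᵢ/kT) = e^(−0) + e^(−2.54237) = 1.00000 + 0.0786797 = 1.07868.
P₁ = e^(−E₁/kT) / Z = 0.0786797/1.07868 = 0.07294.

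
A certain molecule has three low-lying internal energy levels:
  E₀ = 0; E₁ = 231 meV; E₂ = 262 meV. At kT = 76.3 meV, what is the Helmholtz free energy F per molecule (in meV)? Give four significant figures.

-5.922 meV

Eᵢ/kT = 0, 3.02752, 3.43381.
Z = Σ e^(−Eᵢ/kT) = e^(−0) + e^(−3.02752) + e^(−3.43381) = 1.00000 + 0.0484356 + 0.0322638 = 1.08070.
F = −kT ln Z = −76.3 × ln(1.08070) = −76.3 × 0.0776090 = -5.922 meV.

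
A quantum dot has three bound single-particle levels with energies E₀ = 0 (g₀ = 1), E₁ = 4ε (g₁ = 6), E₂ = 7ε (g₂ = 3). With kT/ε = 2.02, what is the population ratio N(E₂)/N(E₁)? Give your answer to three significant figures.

n₂/n₁ = (g₂/g₁) exp[−(E₂−E₁)/kT] = (3/6) × exp(−(3ε)/(2.02ε)) = (3/6) × exp(-1.4851) = 0.113.

0.113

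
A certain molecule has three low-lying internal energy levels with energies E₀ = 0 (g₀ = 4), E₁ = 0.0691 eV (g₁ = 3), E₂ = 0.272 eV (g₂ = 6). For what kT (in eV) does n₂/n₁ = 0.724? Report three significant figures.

0.200 eV

n₂/n₁ = (g₂/g₁) exp[−(E₂−E₁)/kT] = 0.724.
⇒ (E₂−E₁)/kT = ln((6/3)/0.724) = ln(2.7624) = 1.0161.
kT = 0.2029 eV / 1.0161 = 0.200 eV.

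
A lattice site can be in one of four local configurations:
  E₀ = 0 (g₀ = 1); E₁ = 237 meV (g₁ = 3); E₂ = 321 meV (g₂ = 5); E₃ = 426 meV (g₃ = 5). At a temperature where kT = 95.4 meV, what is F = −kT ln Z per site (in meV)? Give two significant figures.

Eᵢ/kT = 0, 2.484, 3.365, 4.465.
Z = Σ gᵢe^(−Eᵢ/kT) = 1·e^(−0) + 3·e^(−2.484) + 5·e^(−3.365) + 5·e^(−4.465) = 1.000 + 0.2502 + 0.1728 + 0.05752 = 1.481.
F = −kT ln Z = −95.4 × ln(1.481) = −95.4 × 0.3927 = -37 meV.

-37 meV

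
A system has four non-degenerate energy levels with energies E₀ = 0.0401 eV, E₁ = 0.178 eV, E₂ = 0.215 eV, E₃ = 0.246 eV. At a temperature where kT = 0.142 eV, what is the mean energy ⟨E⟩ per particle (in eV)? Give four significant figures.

Eᵢ/kT = 0.282394, 1.25352, 1.51408, 1.73239.
Z = Σ e^(−Eᵢ/kT) = e^(−0.282394) + e^(−1.25352) + e^(−1.51408) + e^(−1.73239) = 0.753977 + 0.285498 + 0.220011 + 0.176861 = 1.43635.
⟨E⟩ = Σ Eᵢ e^(−Eᵢ/kT) / Z = (0.0401·0.753977 + 0.178·0.285498 + 0.215·0.220011 + 0.246·0.176861) / 1.43635 = 0.1197 eV.

0.1197 eV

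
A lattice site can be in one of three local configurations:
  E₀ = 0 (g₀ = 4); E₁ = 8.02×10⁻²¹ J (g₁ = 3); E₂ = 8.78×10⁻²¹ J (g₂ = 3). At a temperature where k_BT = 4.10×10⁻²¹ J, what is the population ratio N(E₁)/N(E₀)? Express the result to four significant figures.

0.1061

n₁/n₀ = (g₁/g₀) exp[−(E₁−E₀)/kT] = (3/4) × exp(−(8.02 ×10⁻²¹ J)/(4.10 ×10⁻²¹ J)) = (3/4) × exp(-1.95610) = 0.1061.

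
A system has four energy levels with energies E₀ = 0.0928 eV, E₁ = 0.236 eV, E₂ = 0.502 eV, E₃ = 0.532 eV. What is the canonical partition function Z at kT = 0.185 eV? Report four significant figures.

Z = 1.007

Eᵢ/kT = 0.501622, 1.27568, 2.71351, 2.87568.
Z = Σ e^(−Eᵢ/kT) = e^(−0.501622) + e^(−1.27568) + e^(−2.71351) + e^(−2.87568) = 0.605548 + 0.279241 + 0.0663037 + 0.0563778 = 1.00747.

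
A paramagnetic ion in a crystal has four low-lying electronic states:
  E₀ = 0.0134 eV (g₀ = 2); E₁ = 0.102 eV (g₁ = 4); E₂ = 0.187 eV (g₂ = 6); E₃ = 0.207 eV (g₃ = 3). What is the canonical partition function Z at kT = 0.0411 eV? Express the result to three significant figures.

Eᵢ/kT = 0.32603, 2.4818, 4.5499, 5.0365.
Z = Σ gᵢe^(−Eᵢ/kT) = 2·e^(−0.32603) + 4·e^(−2.4818) + 6·e^(−4.5499) + 3·e^(−5.0365) = 1.4436 + 0.33437 + 0.063410 + 0.019489 = 1.8609.

Z = 1.86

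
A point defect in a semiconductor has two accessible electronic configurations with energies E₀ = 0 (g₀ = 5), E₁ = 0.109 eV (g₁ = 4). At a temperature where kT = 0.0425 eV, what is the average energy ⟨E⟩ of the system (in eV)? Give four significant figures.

0.006320 eV

Eᵢ/kT = 0, 2.56471.
Z = Σ gᵢe^(−Eᵢ/kT) = 5·e^(−0) + 4·e^(−2.56471) = 5.00000 + 0.307766 = 5.30777.
⟨E⟩ = Σ Eᵢ gᵢe^(−Eᵢ/kT) / Z = (0·5.00000 + 0.109·0.307766) / 5.30777 = 0.006320 eV.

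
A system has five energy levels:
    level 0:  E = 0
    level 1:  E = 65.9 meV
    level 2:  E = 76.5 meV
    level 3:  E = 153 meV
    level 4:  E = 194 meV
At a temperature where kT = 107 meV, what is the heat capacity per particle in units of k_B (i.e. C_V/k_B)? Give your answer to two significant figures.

Eᵢ/kT = 0, 0.6159, 0.7150, 1.430, 1.813.
Z = Σ e^(−Eᵢ/kT) = e^(−0) + e^(−0.6159) + e^(−0.7150) + e^(−1.430) + e^(−1.813) = 1.000 + 0.5402 + 0.4892 + 0.2393 + 0.1632 = 2.432.
⟨E⟩ = 58.10 meV, ⟨E²⟩ = 6971 meV².
C_V/k_B = (⟨E²⟩ − ⟨E⟩²)/(kT)² = (6971 − 3376)/11450 = 0.31.

0.31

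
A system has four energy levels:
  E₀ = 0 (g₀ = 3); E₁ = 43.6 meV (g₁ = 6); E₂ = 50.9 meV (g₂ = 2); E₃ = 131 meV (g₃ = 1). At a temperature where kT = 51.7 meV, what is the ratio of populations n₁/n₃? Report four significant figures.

32.53

n₁/n₃ = (g₁/g₃) exp[−(E₁−E₃)/kT] = (6/1) × exp(−(-87.4 meV)/(51.7 meV)) = (6/1) × exp(1.69052) = 32.53.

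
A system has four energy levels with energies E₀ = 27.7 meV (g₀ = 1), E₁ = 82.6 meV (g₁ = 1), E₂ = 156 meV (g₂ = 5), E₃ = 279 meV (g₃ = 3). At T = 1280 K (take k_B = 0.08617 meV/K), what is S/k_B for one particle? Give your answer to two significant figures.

k_BT = 0.08617 × 1280 K = 110.3 meV.
Eᵢ/kT = 0.2511, 0.7489, 1.414, 2.529.
Z = Σ gᵢe^(−Eᵢ/kT) = 1·e^(−0.2511) + 1·e^(−0.7489) + 5·e^(−1.414) + 3·e^(−2.529) = 0.7779 + 0.4729 + 1.216 + 0.2392 = 2.706.
⟨E⟩ = Σ EᵢPᵢ = 117.2 meV.
S/k_B = ln Z + ⟨E⟩/kT = ln(2.706) + 117.2/110.3 = 0.9955 + 1.063 = 2.1.

2.1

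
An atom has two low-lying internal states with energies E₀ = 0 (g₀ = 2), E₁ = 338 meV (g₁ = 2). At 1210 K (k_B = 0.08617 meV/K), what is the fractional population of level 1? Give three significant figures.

k_BT = 0.08617 × 1210 K = 104.27 meV.
Eᵢ/kT = 0, 3.2416.
Z = Σ gᵢe^(−Eᵢ/kT) = 2·e^(−0) + 2·e^(−3.2416) = 2.0000 + 0.078203 = 2.0782.
P₁ = g₁ e^(−E₁/kT) / Z = 0.078203/2.0782 = 0.0376.

0.0376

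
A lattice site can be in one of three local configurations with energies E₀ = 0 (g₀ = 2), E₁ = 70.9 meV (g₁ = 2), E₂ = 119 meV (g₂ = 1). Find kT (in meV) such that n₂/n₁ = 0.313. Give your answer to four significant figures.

n₂/n₁ = (g₂/g₁) exp[−(E₂−E₁)/kT] = 0.313.
⇒ (E₂−E₁)/kT = ln((1/2)/0.313) = ln(1.59744) = 0.468402.
kT = 48.1 meV / 0.468402 = 102.7 meV.

102.7 meV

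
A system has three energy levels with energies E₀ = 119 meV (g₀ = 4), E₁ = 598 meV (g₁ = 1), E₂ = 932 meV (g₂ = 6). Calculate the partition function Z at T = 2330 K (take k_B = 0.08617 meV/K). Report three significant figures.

Z = 2.32

k_BT = 0.08617 × 2330 K = 200.78 meV.
Eᵢ/kT = 0.59269, 2.9784, 4.6419.
Z = Σ gᵢe^(−Eᵢ/kT) = 4·e^(−0.59269) + 1·e^(−2.9784) + 6·e^(−4.6419) = 2.2114 + 0.050874 + 0.057836 = 2.3201.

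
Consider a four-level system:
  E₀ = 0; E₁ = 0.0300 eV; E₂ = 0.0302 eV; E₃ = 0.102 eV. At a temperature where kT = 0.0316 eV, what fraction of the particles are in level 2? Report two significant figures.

0.21

Eᵢ/kT = 0, 0.9494, 0.9557, 3.228.
Z = Σ e^(−Eᵢ/kT) = e^(−0) + e^(−0.9494) + e^(−0.9557) + e^(−3.228) = 1.000 + 0.3870 + 0.3845 + 0.03964 = 1.811.
P₂ = e^(−E₂/kT) / Z = 0.3845/1.811 = 0.21.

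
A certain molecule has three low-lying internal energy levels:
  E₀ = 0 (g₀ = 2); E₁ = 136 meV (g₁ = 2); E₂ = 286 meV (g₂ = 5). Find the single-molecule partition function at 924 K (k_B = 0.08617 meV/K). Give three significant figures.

Z = 2.50

k_BT = 0.08617 × 924 K = 79.621 meV.
Eᵢ/kT = 0, 1.7081, 3.5920.
Z = Σ gᵢe^(−Eᵢ/kT) = 2·e^(−0) + 2·e^(−1.7081) + 5·e^(−3.5920) = 2.0000 + 0.36242 + 0.13772 = 2.5001.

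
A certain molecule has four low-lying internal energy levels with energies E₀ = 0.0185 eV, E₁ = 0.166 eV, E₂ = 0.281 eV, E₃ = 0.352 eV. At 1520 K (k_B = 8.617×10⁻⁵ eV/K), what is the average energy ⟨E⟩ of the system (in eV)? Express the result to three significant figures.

k_BT = 8.617×10⁻⁵ × 1520 K = 0.13098 eV.
Eᵢ/kT = 0.14124, 1.2674, 2.1454, 2.6874.
Z = Σ e^(−Eᵢ/kT) = e^(−0.14124) + e^(−1.2674) + e^(−2.1454) + e^(−2.6874) = 0.86828 + 0.28156 + 0.11702 + 0.068058 = 1.3349.
⟨E⟩ = Σ Eᵢ e^(−Eᵢ/kT) / Z = (0.0185·0.86828 + 0.166·0.28156 + 0.281·0.11702 + 0.352·0.068058) / 1.3349 = 0.0896 eV.

0.0896 eV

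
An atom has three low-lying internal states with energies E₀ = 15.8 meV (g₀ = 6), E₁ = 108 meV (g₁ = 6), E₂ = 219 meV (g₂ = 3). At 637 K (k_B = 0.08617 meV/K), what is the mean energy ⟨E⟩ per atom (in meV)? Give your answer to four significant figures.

k_BT = 0.08617 × 637 K = 54.8903 meV.
Eᵢ/kT = 0.287847, 1.96756, 3.98978.
Z = Σ gᵢe^(−Eᵢ/kT) = 6·e^(−0.287847) + 6·e^(−1.96756) + 3·e^(−3.98978) = 4.49926 + 0.838785 + 0.0555114 = 5.39356.
⟨E⟩ = Σ Eᵢ gᵢe^(−Eᵢ/kT) / Z = (15.8·4.49926 + 108·0.838785 + 219·0.0555114) / 5.39356 = 32.23 meV.

32.23 meV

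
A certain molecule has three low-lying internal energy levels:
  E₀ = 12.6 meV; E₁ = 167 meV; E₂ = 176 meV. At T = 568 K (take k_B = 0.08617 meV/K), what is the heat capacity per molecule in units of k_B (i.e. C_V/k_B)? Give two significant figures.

k_BT = 0.08617 × 568 K = 48.94 meV.
Eᵢ/kT = 0.2575, 3.412, 3.596.
Z = Σ e^(−Eᵢ/kT) = e^(−0.2575) + e^(−3.412) + e^(−3.596) = 0.7730 + 0.03298 + 0.02743 = 0.8334.
⟨E⟩ = 24.09 meV, ⟨E²⟩ = 2270 meV².
C_V/k_B = (⟨E²⟩ − ⟨E⟩²)/(kT)² = (2270 − 580.3)/2395 = 0.71.

0.71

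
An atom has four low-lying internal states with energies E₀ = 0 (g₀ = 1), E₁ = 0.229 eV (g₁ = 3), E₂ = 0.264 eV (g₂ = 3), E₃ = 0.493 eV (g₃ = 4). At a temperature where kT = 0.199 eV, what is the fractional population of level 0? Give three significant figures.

0.325

Eᵢ/kT = 0, 1.1508, 1.3266, 2.4774.
Z = Σ gᵢe^(−Eᵢ/kT) = 1·e^(−0) + 3·e^(−1.1508) + 3·e^(−1.3266) + 4·e^(−2.4774) = 1.0000 + 0.94915 + 0.79613 + 0.33584 = 3.0811.
P₀ = g₀ e^(−E₀/kT) / Z = 1.0000/3.0811 = 0.325.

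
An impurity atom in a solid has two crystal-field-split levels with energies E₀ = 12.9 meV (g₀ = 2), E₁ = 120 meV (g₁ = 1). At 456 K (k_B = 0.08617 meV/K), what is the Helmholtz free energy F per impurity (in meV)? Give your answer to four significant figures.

-15.60 meV

k_BT = 0.08617 × 456 K = 39.2935 meV.
Eᵢ/kT = 0.328299, 3.05394.
Z = Σ gᵢe^(−Eᵢ/kT) = 2·e^(−0.328299) + 1·e^(−3.05394) = 1.44030 + 0.0471727 = 1.48747.
F = −kT ln Z = −39.2935 × ln(1.48747) = −39.2935 × 0.397077 = -15.60 meV.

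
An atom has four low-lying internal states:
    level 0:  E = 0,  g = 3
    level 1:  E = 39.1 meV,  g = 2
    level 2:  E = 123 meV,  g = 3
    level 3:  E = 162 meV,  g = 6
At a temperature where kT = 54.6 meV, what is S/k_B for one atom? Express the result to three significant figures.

Eᵢ/kT = 0, 0.71612, 2.2527, 2.9670.
Z = Σ gᵢe^(−Eᵢ/kT) = 3·e^(−0) + 2·e^(−0.71612) + 3·e^(−2.2527) + 6·e^(−2.9670) = 3.0000 + 0.97729 + 0.31535 + 0.30874 = 4.6014.
⟨E⟩ = Σ EᵢPᵢ = 27.604 meV.
S/k_B = ln Z + ⟨E⟩/kT = ln(4.6014) + 27.604/54.6 = 1.5264 + 0.50557 = 2.03.

2.03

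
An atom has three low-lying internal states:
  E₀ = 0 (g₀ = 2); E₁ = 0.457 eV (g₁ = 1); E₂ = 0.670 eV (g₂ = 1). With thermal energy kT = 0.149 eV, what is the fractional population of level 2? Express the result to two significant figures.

0.0054

Eᵢ/kT = 0, 3.067, 4.497.
Z = Σ gᵢe^(−Eᵢ/kT) = 2·e^(−0) + 1·e^(−3.067) + 1·e^(−4.497) = 2.000 + 0.04656 + 0.01114 = 2.058.
P₂ = g₂ e^(−E₂/kT) / Z = 0.01114/2.058 = 0.0054.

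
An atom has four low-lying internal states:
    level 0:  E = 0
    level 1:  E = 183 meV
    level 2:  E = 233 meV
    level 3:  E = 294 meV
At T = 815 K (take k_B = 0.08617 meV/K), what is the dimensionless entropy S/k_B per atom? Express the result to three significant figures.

0.452

k_BT = 0.08617 × 815 K = 70.229 meV.
Eᵢ/kT = 0, 2.6058, 3.3177, 4.1863.
Z = Σ e^(−Eᵢ/kT) = e^(−0) + e^(−2.6058) + e^(−3.3177) + e^(−4.1863) = 1.0000 + 0.073844 + 0.036236 + 0.015202 = 1.1253.
⟨E⟩ = Σ EᵢPᵢ = 23.483 meV.
S/k_B = ln Z + ⟨E⟩/kT = ln(1.1253) + 23.483/70.229 = 0.11805 + 0.33438 = 0.452.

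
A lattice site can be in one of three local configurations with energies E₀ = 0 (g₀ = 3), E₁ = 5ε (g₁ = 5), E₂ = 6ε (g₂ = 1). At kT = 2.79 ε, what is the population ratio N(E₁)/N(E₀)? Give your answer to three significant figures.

0.278

n₁/n₀ = (g₁/g₀) exp[−(E₁−E₀)/kT] = (5/3) × exp(−(5ε)/(2.79ε)) = (5/3) × exp(-1.7921) = 0.278.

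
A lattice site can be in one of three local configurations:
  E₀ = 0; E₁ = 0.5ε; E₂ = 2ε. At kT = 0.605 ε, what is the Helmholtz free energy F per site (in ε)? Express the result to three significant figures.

Eᵢ/kT = 0, 0.82645, 3.3058.
Z = Σ e^(−Eᵢ/kT) = e^(−0) + e^(−0.82645) + e^(−3.3058) = 1.0000 + 0.43760 + 0.036670 = 1.4743.
F = −kT ln Z = −0.605 × ln(1.4743) = −0.605 × 0.38818 = -0.235 ε.

-0.235 ε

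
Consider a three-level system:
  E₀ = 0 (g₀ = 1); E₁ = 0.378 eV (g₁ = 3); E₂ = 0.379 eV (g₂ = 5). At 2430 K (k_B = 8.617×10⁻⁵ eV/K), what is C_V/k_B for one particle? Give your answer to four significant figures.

k_BT = 8.617×10⁻⁵ × 2430 K = 0.209393 eV.
Eᵢ/kT = 0, 1.80522, 1.80999.
Z = Σ gᵢe^(−Eᵢ/kT) = 1·e^(−0) + 3·e^(−1.80522) + 5·e^(−1.80999) = 1.00000 + 0.493315 + 0.818279 = 2.31159.
⟨E⟩ = 0.214831 eV, ⟨E²⟩ = 0.0813402 eV².
C_V/k_B = (⟨E²⟩ − ⟨E⟩²)/(kT)² = (0.0813402 − 0.0461524)/0.0438454 = 0.8025.

0.8025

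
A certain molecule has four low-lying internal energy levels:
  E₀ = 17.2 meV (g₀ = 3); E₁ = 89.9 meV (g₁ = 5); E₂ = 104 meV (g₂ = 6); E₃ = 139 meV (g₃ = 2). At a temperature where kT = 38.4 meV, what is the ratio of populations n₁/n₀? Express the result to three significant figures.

0.251

n₁/n₀ = (g₁/g₀) exp[−(E₁−E₀)/kT] = (5/3) × exp(−(72.7 meV)/(38.4 meV)) = (5/3) × exp(-1.8932) = 0.251.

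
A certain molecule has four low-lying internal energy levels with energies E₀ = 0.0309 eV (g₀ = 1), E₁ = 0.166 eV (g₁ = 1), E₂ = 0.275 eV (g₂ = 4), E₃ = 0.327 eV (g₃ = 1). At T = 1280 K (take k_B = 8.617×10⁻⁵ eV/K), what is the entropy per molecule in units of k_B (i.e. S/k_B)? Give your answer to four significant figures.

1.427

k_BT = 8.617×10⁻⁵ × 1280 K = 0.110298 eV.
Eᵢ/kT = 0.280150, 1.50501, 2.49325, 2.96470.
Z = Σ gᵢe^(−Eᵢ/kT) = 1·e^(−0.280150) + 1·e^(−1.50501) + 4·e^(−2.49325) + 1·e^(−2.96470) = 0.755670 + 0.222015 + 0.330564 + 0.0515759 = 1.35982.
⟨E⟩ = Σ EᵢPᵢ = 0.123527 eV.
S/k_B = ln Z + ⟨E⟩/kT = ln(1.35982) + 0.123527/0.110298 = 0.307352 + 1.11994 = 1.427.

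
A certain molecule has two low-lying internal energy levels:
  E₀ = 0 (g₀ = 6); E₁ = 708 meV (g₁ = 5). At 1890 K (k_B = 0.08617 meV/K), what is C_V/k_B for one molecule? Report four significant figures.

0.1995

k_BT = 0.08617 × 1890 K = 162.861 meV.
Eᵢ/kT = 0, 4.34727.
Z = Σ gᵢe^(−Eᵢ/kT) = 6·e^(−0) + 5·e^(−4.34727) = 6.00000 + 0.0647105 = 6.06471.
⟨E⟩ = 7.55437 meV, ⟨E²⟩ = 5348.49 meV².
C_V/k_B = (⟨E²⟩ − ⟨E⟩²)/(kT)² = (5348.49 − 57.0685)/26523.7 = 0.1995.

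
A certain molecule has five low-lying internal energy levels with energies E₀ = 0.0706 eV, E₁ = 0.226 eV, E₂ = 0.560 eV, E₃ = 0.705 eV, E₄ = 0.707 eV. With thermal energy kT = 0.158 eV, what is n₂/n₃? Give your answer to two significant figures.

2.5

n₂/n₃ = exp[−(E₂−E₃)/kT] = exp(−(-0.145 eV)/(0.158 eV)) = exp(0.9177) = 2.5.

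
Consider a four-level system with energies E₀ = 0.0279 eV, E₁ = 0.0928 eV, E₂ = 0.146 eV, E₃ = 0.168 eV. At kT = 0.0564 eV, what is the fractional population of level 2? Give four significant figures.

0.08089

Eᵢ/kT = 0.494681, 1.64539, 2.58865, 2.97872.
Z = Σ e^(−Eᵢ/kT) = e^(−0.494681) + e^(−1.64539) + e^(−2.58865) + e^(−2.97872) = 0.609765 + 0.192937 + 0.0751214 + 0.0508579 = 0.928681.
P₂ = e^(−E₂/kT) / Z = 0.0751214/0.928681 = 0.08089.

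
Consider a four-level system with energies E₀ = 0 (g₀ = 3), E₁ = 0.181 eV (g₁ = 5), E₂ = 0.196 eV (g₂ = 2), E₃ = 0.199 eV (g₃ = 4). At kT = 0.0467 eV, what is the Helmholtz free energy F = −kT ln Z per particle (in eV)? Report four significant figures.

Eᵢ/kT = 0, 3.87580, 4.19700, 4.26124.
Z = Σ gᵢe^(−Eᵢ/kT) = 3·e^(−0) + 5·e^(−3.87580) + 2·e^(−4.19700) + 4·e^(−4.26124) = 3.00000 + 0.103689 + 0.0300813 + 0.0564192 = 3.19019.
F = −kT ln Z = −0.0467 × ln(3.19019) = −0.0467 × 1.16008 = -0.05418 eV.

-0.05418 eV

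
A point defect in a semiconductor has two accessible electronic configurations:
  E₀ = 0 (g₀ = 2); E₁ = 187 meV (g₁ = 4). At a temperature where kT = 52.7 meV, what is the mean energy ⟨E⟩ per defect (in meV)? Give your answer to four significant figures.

10.17 meV

Eᵢ/kT = 0, 3.54839.
Z = Σ gᵢe^(−Eᵢ/kT) = 2·e^(−0) + 4·e^(−3.54839) = 2.00000 + 0.115084 = 2.11508.
⟨E⟩ = Σ Eᵢ gᵢe^(−Eᵢ/kT) / Z = (0·2.00000 + 187·0.115084) / 2.11508 = 10.17 meV.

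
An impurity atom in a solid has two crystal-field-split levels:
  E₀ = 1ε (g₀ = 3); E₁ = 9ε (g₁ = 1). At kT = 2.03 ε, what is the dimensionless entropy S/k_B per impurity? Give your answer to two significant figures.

Eᵢ/kT = 0.4926, 4.433.
Z = Σ gᵢe^(−Eᵢ/kT) = 3·e^(−0.4926) + 1·e^(−4.433) = 1.833 + 0.01188 = 1.845.
⟨E⟩ = Σ EᵢPᵢ = 1.051 ε.
S/k_B = ln Z + ⟨E⟩/kT = ln(1.845) + 1.051/2.03 = 0.6125 + 0.5177 = 1.1.

1.1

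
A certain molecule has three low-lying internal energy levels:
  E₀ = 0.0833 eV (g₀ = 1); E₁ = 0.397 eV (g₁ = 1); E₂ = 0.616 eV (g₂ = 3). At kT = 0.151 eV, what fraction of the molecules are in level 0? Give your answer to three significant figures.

Eᵢ/kT = 0.55166, 2.6291, 4.0795.
Z = Σ gᵢe^(−Eᵢ/kT) = 1·e^(−0.55166) + 1·e^(−2.6291) + 3·e^(−4.0795) = 0.57599 + 0.072143 + 0.050748 = 0.69888.
P₀ = g₀ e^(−E₀/kT) / Z = 0.57599/0.69888 = 0.824.

0.824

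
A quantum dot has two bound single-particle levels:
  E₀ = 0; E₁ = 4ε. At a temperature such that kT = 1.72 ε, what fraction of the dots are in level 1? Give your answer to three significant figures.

Eᵢ/kT = 0, 2.3256.
Z = Σ e^(−Eᵢ/kT) = e^(−0) + e^(−2.3256) = 1.0000 + 0.097725 = 1.0977.
P₁ = e^(−E₁/kT) / Z = 0.097725/1.0977 = 0.0890.

0.0890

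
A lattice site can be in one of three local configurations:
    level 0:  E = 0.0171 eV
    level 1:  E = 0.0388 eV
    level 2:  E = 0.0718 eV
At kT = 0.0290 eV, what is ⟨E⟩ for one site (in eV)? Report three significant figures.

Eᵢ/kT = 0.58966, 1.3379, 2.4759.
Z = Σ e^(−Eᵢ/kT) = e^(−0.58966) + e^(−1.3379) + e^(−2.4759) = 0.55452 + 0.26240 + 0.084087 = 0.90101.
⟨E⟩ = Σ Eᵢ e^(−Eᵢ/kT) / Z = (0.0171·0.55452 + 0.0388·0.26240 + 0.0718·0.084087) / 0.90101 = 0.0285 eV.

0.0285 eV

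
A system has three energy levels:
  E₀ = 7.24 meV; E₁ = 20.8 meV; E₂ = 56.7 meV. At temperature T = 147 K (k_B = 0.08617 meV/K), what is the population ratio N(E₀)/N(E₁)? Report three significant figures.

2.92

k_BT = 0.08617 × 147 K = 12.667 meV.
n₀/n₁ = exp[−(E₀−E₁)/kT] = exp(−(-13.56 meV)/(12.667 meV)) = exp(1.0705) = 2.92.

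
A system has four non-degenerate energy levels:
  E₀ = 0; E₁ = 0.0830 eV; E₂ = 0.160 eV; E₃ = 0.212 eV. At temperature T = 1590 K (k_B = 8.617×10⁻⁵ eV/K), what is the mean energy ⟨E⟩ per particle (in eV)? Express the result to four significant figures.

k_BT = 8.617×10⁻⁵ × 1590 K = 0.137010 eV.
Eᵢ/kT = 0, 0.605795, 1.16780, 1.54733.
Z = Σ e^(−Eᵢ/kT) = e^(−0) + e^(−0.605795) + e^(−1.16780) + e^(−1.54733) = 1.00000 + 0.545640 + 0.311051 + 0.212815 = 2.06951.
⟨E⟩ = Σ Eᵢ e^(−Eᵢ/kT) / Z = (0·1.00000 + 0.0830·0.545640 + 0.160·0.311051 + 0.212·0.212815) / 2.06951 = 0.06773 eV.

0.06773 eV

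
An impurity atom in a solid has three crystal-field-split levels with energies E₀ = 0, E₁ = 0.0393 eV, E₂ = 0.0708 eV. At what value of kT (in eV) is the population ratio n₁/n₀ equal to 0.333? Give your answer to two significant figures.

n₁/n₀ = exp[−(E₁−E₀)/kT] = 0.333.
⇒ (E₁−E₀)/kT = ln(1/0.333) = ln(3.003) = 1.100.
kT = 0.0393 eV / 1.100 = 0.036 eV.

0.036 eV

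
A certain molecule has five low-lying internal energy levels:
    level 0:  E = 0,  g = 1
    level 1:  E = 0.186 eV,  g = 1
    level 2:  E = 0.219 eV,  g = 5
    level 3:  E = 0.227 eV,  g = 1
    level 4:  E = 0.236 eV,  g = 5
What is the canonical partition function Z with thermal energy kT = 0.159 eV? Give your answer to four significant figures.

Z = 3.945

Eᵢ/kT = 0, 1.16981, 1.37736, 1.42767, 1.48428.
Z = Σ gᵢe^(−Eᵢ/kT) = 1·e^(−0) + 1·e^(−1.16981) + 5·e^(−1.37736) + 1·e^(−1.42767) + 5·e^(−1.48428) = 1.00000 + 0.310426 + 1.26122 + 0.239867 + 1.13333 = 3.94484.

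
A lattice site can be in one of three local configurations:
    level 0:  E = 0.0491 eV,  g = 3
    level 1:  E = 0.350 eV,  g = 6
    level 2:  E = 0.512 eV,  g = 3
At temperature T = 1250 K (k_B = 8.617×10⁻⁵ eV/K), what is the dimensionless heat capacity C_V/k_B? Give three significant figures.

0.938

k_BT = 8.617×10⁻⁵ × 1250 K = 0.10771 eV.
Eᵢ/kT = 0.45585, 3.2495, 4.7535.
Z = Σ gᵢe^(−Eᵢ/kT) = 3·e^(−0.45585) + 6·e^(−3.2495) + 3·e^(−4.7535) = 1.9017 + 0.23276 + 0.025864 = 2.1603.
⟨E⟩ = 0.087063 eV, ⟨E²⟩ = 0.018459 eV².
C_V/k_B = (⟨E²⟩ − ⟨E⟩²)/(kT)² = (0.018459 − 0.0075800)/0.011601 = 0.938.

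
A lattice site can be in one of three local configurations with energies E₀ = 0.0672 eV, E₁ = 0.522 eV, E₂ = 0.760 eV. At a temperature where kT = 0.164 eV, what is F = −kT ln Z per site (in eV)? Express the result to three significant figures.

0.0550 eV

Eᵢ/kT = 0.40976, 3.1829, 4.6341.
Z = Σ e^(−Eᵢ/kT) = e^(−0.40976) + e^(−3.1829) + e^(−4.6341) = 0.66381 + 0.041465 + 0.0097148 = 0.71499.
F = −kT ln Z = −0.164 × ln(0.71499) = −0.164 × -0.33549 = 0.0550 eV.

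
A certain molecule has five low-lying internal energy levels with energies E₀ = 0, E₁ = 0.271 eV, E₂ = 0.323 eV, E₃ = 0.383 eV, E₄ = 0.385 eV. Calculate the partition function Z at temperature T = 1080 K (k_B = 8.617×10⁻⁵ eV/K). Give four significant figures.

Z = 1.118

k_BT = 8.617×10⁻⁵ × 1080 K = 0.0930636 eV.
Eᵢ/kT = 0, 2.91199, 3.47074, 4.11547, 4.13696.
Z = Σ e^(−Eᵢ/kT) = e^(−0) + e^(−2.91199) + e^(−3.47074) + e^(−4.11547) + e^(−4.13696) = 1.00000 + 0.0543674 + 0.0310940 + 0.0163183 + 0.0159713 = 1.11775.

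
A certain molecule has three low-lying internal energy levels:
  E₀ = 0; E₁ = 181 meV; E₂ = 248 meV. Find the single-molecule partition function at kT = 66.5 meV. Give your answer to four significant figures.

Z = 1.090

Eᵢ/kT = 0, 2.72180, 3.72932.
Z = Σ e^(−Eᵢ/kT) = e^(−0) + e^(−2.72180) + e^(−3.72932) = 1.00000 + 0.0657563 + 0.0240092 = 1.08977.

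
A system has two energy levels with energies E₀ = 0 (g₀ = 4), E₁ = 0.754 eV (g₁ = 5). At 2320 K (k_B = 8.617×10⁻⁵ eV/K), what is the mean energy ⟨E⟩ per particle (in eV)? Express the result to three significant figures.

0.0211 eV

k_BT = 8.617×10⁻⁵ × 2320 K = 0.19991 eV.
Eᵢ/kT = 0, 3.7717.
Z = Σ gᵢe^(−Eᵢ/kT) = 4·e^(−0) + 5·e^(−3.7717) = 4.0000 + 0.11506 = 4.1151.
⟨E⟩ = Σ Eᵢ gᵢe^(−Eᵢ/kT) / Z = (0·4.0000 + 0.754·0.11506) / 4.1151 = 0.0211 eV.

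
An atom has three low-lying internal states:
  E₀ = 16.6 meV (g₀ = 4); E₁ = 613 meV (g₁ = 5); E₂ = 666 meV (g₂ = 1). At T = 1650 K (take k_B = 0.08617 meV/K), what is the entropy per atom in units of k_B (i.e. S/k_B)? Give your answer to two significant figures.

k_BT = 0.08617 × 1650 K = 142.2 meV.
Eᵢ/kT = 0.1167, 4.311, 4.684.
Z = Σ gᵢe^(−Eᵢ/kT) = 4·e^(−0.1167) + 5·e^(−4.311) + 1·e^(−4.684) = 3.559 + 0.06710 + 0.009242 = 3.635.
⟨E⟩ = Σ EᵢPᵢ = 29.26 meV.
S/k_B = ln Z + ⟨E⟩/kT = ln(3.635) + 29.26/142.2 = 1.291 + 0.2058 = 1.5.

1.5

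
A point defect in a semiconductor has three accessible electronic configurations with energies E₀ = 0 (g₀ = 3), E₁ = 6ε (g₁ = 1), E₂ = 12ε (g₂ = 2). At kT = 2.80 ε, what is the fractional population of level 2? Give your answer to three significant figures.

Eᵢ/kT = 0, 2.1429, 4.2857.
Z = Σ gᵢe^(−Eᵢ/kT) = 3·e^(−0) + 1·e^(−2.1429) + 2·e^(−4.2857) = 3.0000 + 0.11731 + 0.027528 = 3.1448.
P₂ = g₂ e^(−E₂/kT) / Z = 0.027528/3.1448 = 0.00875.

0.00875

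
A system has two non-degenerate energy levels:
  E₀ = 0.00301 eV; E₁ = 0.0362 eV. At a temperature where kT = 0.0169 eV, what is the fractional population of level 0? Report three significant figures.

Eᵢ/kT = 0.17811, 2.1420.
Z = Σ e^(−Eᵢ/kT) = e^(−0.17811) + e^(−2.1420) = 0.83685 + 0.11742 = 0.95427.
P₀ = e^(−E₀/kT) / Z = 0.83685/0.95427 = 0.877.

0.877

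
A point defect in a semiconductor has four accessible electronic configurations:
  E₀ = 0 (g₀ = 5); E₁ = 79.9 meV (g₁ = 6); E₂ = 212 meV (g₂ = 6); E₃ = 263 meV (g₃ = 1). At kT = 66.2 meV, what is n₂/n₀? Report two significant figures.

0.049

n₂/n₀ = (g₂/g₀) exp[−(E₂−E₀)/kT] = (6/5) × exp(−(212 meV)/(66.2 meV)) = (6/5) × exp(-3.202) = 0.049.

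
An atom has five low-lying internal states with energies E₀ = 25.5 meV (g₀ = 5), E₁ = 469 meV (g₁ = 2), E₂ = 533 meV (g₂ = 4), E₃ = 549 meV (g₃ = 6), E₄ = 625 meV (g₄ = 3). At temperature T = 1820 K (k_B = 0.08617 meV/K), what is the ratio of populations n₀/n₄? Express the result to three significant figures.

76.2

k_BT = 0.08617 × 1820 K = 156.83 meV.
n₀/n₄ = (g₀/g₄) exp[−(E₀−E₄)/kT] = (5/3) × exp(−(-599.5 meV)/(156.83 meV)) = (5/3) × exp(3.8226) = 76.2.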